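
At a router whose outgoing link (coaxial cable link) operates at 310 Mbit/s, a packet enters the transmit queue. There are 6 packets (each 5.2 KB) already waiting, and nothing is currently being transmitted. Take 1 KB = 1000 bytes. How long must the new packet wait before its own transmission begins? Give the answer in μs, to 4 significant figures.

805.2 μs

Each queued packet: L/R = 41600/310000000 = 134.194 μs.
6 queued → 805.161 μs.
Queuing delay = 805.2 μs.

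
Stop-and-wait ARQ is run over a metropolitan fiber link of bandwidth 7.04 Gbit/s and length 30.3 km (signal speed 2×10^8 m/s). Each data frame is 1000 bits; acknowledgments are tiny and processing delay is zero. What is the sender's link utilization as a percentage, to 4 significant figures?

t_tx = L/R = 1000/7040000000 = 1.42045e-07 s.
t_prop = 30300/200000000 = 0.0001515 s; RTT = 0.000303 s.
Cycle = t_tx + RTT = 0.000303142 s.
Utilization = t_tx / cycle = 1.42045e-07/0.000303142 = 0.04686 %.

0.04686 %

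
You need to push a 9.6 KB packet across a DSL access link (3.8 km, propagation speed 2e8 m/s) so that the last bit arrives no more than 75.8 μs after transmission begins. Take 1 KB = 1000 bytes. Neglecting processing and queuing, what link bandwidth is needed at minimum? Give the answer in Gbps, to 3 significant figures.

L = 76800 bits.
Propagation delay = 3800 / 200000000 = 19 μs.
Transmission budget = 75.8 − 19 = 56.8 μs.
R ≥ L / t_tx = 76800 bits / 5.68e-05 s = 1.35 Gbps.

1.35 Gbps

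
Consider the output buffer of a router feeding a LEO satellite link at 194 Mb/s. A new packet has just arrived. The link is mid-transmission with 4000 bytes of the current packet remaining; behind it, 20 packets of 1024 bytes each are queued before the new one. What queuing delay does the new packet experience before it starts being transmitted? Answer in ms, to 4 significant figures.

1.009 ms

Each queued packet: L/R = 8192/194000000 = 0.0422268 ms.
20 queued → 0.844536 ms.
Plus remaining 32000 bits of current packet: 0.164948 ms.
Queuing delay = 1.009 ms.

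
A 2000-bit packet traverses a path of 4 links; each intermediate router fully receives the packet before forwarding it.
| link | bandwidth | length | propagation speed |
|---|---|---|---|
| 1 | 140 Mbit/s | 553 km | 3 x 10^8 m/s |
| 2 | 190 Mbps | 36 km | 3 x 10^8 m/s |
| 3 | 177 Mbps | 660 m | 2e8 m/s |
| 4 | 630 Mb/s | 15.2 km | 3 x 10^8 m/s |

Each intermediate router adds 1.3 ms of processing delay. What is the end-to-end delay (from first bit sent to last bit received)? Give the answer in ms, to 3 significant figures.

Transmission delays (L/R per hop): 0.0142857, 0.0105263, 0.0112994, 0.0031746 ms; sum = 0.0392861 ms.
Propagation delays (d/s per hop): 1.84333, 0.12, 0.0033, 0.0506667 ms; sum = 2.0173 ms.
Processing at 3 router(s): 3 × 1.3 ms = 3.9 ms.
End-to-end = 5.96 ms.

5.96 ms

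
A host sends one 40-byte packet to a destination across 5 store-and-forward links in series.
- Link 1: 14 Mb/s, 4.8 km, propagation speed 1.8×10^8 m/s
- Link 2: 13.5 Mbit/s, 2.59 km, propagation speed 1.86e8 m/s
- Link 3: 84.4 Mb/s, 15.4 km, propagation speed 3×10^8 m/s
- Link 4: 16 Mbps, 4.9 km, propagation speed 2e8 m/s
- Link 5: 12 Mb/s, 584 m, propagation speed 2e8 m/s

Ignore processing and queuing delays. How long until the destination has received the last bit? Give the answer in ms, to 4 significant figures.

0.2164 ms

L = 40 × 8 = 320 bits.
Transmission delays (L/R per hop): 0.0228571, 0.0237037, 0.00379147, 0.02, 0.0266667 ms; sum = 0.097019 ms.
Propagation delays (d/s per hop): 0.0266667, 0.0139247, 0.0513333, 0.0245, 0.00292 ms; sum = 0.119345 ms.
End-to-end = 0.2164 ms.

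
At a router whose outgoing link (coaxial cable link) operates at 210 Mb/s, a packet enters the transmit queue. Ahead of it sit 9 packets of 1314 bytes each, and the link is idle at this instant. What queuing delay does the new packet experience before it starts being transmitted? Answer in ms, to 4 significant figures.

0.4505 ms

Each queued packet: L/R = 10512/210000000 = 0.0500571 ms.
9 queued → 0.450514 ms.
Queuing delay = 0.4505 ms.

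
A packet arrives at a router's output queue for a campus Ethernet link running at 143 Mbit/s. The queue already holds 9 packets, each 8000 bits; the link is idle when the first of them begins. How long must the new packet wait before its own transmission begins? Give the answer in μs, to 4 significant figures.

Each queued packet: L/R = 8000/143000000 = 55.9441 μs.
9 queued → 503.497 μs.
Queuing delay = 503.5 μs.

503.5 μs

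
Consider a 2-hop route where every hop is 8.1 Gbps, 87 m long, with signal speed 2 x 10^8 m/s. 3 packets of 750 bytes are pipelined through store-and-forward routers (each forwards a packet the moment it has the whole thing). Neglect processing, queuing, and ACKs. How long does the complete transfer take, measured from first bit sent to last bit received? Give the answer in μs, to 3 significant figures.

3.83 μs

Per-hop transmission t_tx = L/R = 6000/8100000000 = 0.740741 μs.
Per-hop propagation t_prop = 87/200000000 = 0.435 μs.
Pipeline fill: first packet needs 2·t_tx to clear all hops; remaining 2 packets each add one t_tx.
Total = (2+3-1)·t_tx + 2·t_prop = 4·0.740741 + 2·0.435 = 3.83 μs.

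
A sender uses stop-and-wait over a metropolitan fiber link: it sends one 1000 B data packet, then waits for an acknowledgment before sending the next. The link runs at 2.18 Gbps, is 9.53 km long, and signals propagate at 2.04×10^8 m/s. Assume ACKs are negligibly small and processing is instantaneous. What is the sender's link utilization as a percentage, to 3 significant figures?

t_tx = L/R = 8000/2180000000 = 3.66972e-06 s.
t_prop = 9530/204000000 = 4.67157e-05 s; RTT = 9.34314e-05 s.
Cycle = t_tx + RTT = 9.71011e-05 s.
Utilization = t_tx / cycle = 3.66972e-06/9.71011e-05 = 3.78 %.

3.78 %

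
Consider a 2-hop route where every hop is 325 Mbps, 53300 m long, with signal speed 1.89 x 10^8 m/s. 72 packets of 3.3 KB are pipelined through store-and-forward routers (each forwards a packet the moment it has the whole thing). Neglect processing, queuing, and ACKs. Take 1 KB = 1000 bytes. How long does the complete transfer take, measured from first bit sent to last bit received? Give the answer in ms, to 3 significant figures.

Per-hop transmission t_tx = L/R = 26400/325000000 = 0.0812308 ms.
Per-hop propagation t_prop = 53300/189000000 = 0.282011 ms.
Pipeline fill: first packet needs 2·t_tx to clear all hops; remaining 71 packets each add one t_tx.
Total = (2+72-1)·t_tx + 2·t_prop = 73·0.0812308 + 2·0.282011 = 6.49 ms.

6.49 ms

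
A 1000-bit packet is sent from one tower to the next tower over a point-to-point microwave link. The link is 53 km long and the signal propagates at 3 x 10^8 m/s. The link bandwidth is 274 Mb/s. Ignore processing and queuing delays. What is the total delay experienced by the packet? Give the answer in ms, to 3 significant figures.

0.180 ms

Transmission delay = L/R = 1000 / 274000000 = 0.00364964 ms.
Propagation delay = d/s = 53000 m / 300000000 m/s = 0.176667 ms.
Total = 0.180 ms.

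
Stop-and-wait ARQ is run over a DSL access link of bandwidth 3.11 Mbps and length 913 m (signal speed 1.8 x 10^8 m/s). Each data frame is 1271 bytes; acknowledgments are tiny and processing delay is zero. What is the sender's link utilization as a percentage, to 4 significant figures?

t_tx = L/R = 10168/3110000 = 0.00326945 s.
t_prop = 913/180000000 = 5.07222e-06 s; RTT = 1.01444e-05 s.
Cycle = t_tx + RTT = 0.0032796 s.
Utilization = t_tx / cycle = 0.00326945/0.0032796 = 99.69 %.

99.69 %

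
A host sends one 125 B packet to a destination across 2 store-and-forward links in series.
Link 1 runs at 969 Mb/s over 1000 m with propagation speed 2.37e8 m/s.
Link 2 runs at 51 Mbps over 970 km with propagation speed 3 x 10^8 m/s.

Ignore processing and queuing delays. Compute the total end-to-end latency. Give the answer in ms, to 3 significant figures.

3.26 ms

L = 125 × 8 = 1000 bits.
Transmission delays (L/R per hop): 0.00103199, 0.0196078 ms; sum = 0.0206398 ms.
Propagation delays (d/s per hop): 0.00421941, 3.23333 ms; sum = 3.23755 ms.
End-to-end = 3.26 ms.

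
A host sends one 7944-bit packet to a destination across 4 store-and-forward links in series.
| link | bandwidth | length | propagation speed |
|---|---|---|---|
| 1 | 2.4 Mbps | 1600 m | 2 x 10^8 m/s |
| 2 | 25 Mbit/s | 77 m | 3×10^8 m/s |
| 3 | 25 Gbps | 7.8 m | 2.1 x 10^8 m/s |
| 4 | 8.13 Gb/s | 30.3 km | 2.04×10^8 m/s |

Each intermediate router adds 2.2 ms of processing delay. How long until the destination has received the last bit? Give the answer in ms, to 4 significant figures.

Transmission delays (L/R per hop): 3.31, 0.31776, 0.00031776, 0.000977122 ms; sum = 3.62905 ms.
Propagation delays (d/s per hop): 0.008, 0.000256667, 3.71429e-05, 0.148529 ms; sum = 0.156823 ms.
Processing at 3 router(s): 3 × 2.2 ms = 6.6 ms.
End-to-end = 10.39 ms.

10.39 ms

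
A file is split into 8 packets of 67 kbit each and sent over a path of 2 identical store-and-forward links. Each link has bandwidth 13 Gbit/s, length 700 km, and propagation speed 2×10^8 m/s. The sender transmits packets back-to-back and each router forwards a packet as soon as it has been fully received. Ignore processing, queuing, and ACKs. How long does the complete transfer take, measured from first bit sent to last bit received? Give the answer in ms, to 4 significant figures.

7.046 ms

Per-hop transmission t_tx = L/R = 67000/13000000000 = 0.00515385 ms.
Per-hop propagation t_prop = 700000/200000000 = 3.5 ms.
Pipeline fill: first packet needs 2·t_tx to clear all hops; remaining 7 packets each add one t_tx.
Total = (2+8-1)·t_tx + 2·t_prop = 9·0.00515385 + 2·3.5 = 7.046 ms.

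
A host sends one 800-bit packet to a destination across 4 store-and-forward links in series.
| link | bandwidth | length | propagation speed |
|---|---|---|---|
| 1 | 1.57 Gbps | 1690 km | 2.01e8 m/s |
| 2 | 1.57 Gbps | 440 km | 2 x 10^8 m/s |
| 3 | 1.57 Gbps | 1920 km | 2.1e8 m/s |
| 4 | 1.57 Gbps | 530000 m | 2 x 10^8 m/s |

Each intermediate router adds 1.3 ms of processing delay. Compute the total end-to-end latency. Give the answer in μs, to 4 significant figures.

Transmission delay per hop = L/R = 800/1570000000 = 0.509554 μs; 4 hops → 2.03822 μs.
Propagation delays (d/s per hop): 8407.96, 2200, 9142.86, 2650 μs; sum = 22400.8 μs.
Processing at 3 router(s): 3 × 1.3 ms = 3900 μs.
End-to-end = 26300 μs.

26300 μs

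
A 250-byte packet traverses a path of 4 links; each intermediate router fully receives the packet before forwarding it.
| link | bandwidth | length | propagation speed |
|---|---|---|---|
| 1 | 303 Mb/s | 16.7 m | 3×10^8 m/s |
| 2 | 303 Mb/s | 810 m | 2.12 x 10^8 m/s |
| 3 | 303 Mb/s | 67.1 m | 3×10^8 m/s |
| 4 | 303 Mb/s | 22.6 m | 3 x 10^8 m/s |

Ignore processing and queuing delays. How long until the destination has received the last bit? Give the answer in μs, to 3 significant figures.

L = 250 × 8 = 2000 bits.
Transmission delay per hop = L/R = 2000/303000000 = 6.60066 μs; 4 hops → 26.4026 μs.
Propagation delays (d/s per hop): 0.0556667, 3.82075, 0.223667, 0.0753333 μs; sum = 4.17542 μs.
End-to-end = 30.6 μs.

30.6 μs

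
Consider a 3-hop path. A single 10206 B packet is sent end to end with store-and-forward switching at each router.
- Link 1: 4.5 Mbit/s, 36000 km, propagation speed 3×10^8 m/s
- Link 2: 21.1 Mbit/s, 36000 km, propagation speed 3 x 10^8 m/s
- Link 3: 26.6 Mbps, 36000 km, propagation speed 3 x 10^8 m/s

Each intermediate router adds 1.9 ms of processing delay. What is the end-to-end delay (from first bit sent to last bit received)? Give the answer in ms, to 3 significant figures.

389 ms

L = 10206 × 8 = 81648 bits.
Transmission delays (L/R per hop): 18.144, 3.86957, 3.06947 ms; sum = 25.083 ms.
Propagation delays (d/s per hop): 120, 120, 120 ms; sum = 360 ms.
Processing at 2 router(s): 2 × 1.9 ms = 3.8 ms.
End-to-end = 389 ms.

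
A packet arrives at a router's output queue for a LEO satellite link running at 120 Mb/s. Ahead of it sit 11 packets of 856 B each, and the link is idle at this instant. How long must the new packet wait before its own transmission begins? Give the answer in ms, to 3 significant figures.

Each queued packet: L/R = 6848/120000000 = 0.0570667 ms.
11 queued → 0.627733 ms.
Queuing delay = 0.628 ms.

0.628 ms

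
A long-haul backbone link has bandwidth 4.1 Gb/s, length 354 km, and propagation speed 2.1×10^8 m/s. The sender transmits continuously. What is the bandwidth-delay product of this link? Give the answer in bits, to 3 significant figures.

Propagation delay = 354000 / 210000000 = 0.00168571 s.
BDP = R × t_prop = 4.1e+09 × 0.00168571 = 6911430 bits.

6910000 bits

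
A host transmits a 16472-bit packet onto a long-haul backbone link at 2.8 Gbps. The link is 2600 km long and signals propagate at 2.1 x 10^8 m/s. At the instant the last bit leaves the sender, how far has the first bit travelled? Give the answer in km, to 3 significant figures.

1.24 km

t_tx = L/R = 16472/2800000000 = 5.88286e-06 s.
Distance = s × t_tx = 210000000 × 5.88286e-06 = 1.24 km.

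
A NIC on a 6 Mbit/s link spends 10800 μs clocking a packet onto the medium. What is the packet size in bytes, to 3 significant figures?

8100 bytes

L = R × t_tx = 6000000 b/s × 0.0108 s = 64800 bits.
In bytes: 64800 / 8 = 8100 bytes.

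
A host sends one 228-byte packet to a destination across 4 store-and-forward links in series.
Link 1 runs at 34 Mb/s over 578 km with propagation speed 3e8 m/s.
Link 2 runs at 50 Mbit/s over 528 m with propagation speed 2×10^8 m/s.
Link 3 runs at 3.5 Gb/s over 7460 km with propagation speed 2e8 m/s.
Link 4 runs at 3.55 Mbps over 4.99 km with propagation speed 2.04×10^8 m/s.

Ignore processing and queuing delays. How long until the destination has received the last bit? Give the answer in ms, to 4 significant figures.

39.86 ms

L = 228 × 8 = 1824 bits.
Transmission delays (L/R per hop): 0.0536471, 0.03648, 0.000521143, 0.513803 ms; sum = 0.604451 ms.
Propagation delays (d/s per hop): 1.92667, 0.00264, 37.3, 0.0244608 ms; sum = 39.2538 ms.
End-to-end = 39.86 ms.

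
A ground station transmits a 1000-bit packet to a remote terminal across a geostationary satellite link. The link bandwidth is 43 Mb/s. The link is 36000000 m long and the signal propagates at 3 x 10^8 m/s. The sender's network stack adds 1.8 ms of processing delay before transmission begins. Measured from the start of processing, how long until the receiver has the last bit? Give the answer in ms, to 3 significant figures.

122 ms

Transmission delay = L/R = 1000 / 43000000 = 0.0232558 ms.
Propagation delay = d/s = 36000000 m / 300000000 m/s = 120 ms.
Plus processing delay 1.8 ms = 1.8 ms.
Total = 122 ms.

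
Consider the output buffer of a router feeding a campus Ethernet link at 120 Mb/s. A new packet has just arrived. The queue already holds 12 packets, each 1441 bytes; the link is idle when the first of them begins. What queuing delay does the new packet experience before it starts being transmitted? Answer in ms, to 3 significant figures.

1.15 ms

Each queued packet: L/R = 11528/120000000 = 0.0960667 ms.
12 queued → 1.1528 ms.
Queuing delay = 1.15 ms.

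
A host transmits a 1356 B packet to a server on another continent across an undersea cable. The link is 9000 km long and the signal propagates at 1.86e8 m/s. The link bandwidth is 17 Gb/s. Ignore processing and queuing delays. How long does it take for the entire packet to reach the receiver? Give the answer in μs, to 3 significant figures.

L = 1356 × 8 = 10848 bits.
Transmission delay = L/R = 10848 / 17000000000 = 0.638118 μs.
Propagation delay = d/s = 9000000 m / 186000000 m/s = 48387.1 μs.
Total = 48400 μs.

48400 μs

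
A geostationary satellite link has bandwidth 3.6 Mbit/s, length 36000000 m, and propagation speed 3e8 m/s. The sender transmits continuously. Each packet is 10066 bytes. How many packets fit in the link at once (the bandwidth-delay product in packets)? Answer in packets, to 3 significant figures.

Propagation delay = 36000000 / 300000000 = 0.12 s.
BDP = R × t_prop = 3600000 × 0.12 = 432000 bits.
In packets of 80528 bits: 5.36 packets.

5.36 packets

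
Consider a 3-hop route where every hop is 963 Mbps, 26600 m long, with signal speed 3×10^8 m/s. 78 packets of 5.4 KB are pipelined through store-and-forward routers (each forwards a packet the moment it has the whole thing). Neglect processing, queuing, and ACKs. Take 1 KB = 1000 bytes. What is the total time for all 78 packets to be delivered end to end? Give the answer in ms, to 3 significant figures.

Per-hop transmission t_tx = L/R = 43200/963000000 = 0.0448598 ms.
Per-hop propagation t_prop = 26600/300000000 = 0.0886667 ms.
Pipeline fill: first packet needs 3·t_tx to clear all hops; remaining 77 packets each add one t_tx.
Total = (3+78-1)·t_tx + 3·t_prop = 80·0.0448598 + 3·0.0886667 = 3.85 ms.

3.85 ms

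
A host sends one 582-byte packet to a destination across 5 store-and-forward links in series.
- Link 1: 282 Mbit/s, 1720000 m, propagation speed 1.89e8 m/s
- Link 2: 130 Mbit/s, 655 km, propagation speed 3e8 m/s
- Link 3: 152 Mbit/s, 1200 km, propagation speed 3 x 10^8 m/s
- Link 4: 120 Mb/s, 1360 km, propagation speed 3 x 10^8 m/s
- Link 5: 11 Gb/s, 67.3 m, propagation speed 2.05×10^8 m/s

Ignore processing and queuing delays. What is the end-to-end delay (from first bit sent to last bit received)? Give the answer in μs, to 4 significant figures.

19940 μs

L = 582 × 8 = 4656 bits.
Transmission delays (L/R per hop): 16.5106, 35.8154, 30.6316, 38.8, 0.423273 μs; sum = 122.181 μs.
Propagation delays (d/s per hop): 9100.53, 2183.33, 4000, 4533.33, 0.328293 μs; sum = 19817.5 μs.
End-to-end = 19940 μs.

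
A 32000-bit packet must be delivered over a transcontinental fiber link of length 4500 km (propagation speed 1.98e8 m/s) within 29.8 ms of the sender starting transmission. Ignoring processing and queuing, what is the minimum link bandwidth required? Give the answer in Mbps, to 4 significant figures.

4.524 Mbps

Propagation delay = 4500000 / 198000000 = 22.7273 ms.
Transmission budget = 29.8 − 22.7273 = 7.07273 ms.
R ≥ L / t_tx = 32000 bits / 0.00707273 s = 4.524 Mbps.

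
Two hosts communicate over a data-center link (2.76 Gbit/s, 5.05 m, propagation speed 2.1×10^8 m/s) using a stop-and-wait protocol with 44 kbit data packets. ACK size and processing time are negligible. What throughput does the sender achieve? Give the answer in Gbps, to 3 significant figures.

2.75 Gbps

t_tx = L/R = 44000/2760000000 = 1.5942e-05 s.
t_prop = 5.05/210000000 = 2.40476e-08 s; RTT = 4.80952e-08 s.
Cycle = t_tx + RTT = 1.59901e-05 s.
Throughput = L / cycle = 44000 / 1.59901e-05 = 2.75 Gbps.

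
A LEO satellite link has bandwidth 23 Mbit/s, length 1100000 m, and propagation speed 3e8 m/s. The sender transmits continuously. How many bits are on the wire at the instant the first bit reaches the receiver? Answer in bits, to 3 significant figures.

Propagation delay = 1100000 / 300000000 = 0.00366667 s.
BDP = R × t_prop = 23000000 × 0.00366667 = 84333.3 bits.

84300 bits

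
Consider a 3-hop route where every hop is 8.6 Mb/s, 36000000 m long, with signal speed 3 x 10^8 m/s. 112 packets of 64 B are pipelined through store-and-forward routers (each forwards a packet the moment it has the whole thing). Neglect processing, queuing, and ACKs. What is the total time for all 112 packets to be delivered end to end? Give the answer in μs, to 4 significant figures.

366800 μs

Per-hop transmission t_tx = L/R = 512/8600000 = 59.5349 μs.
Per-hop propagation t_prop = 36000000/300000000 = 120000 μs.
Pipeline fill: first packet needs 3·t_tx to clear all hops; remaining 111 packets each add one t_tx.
Total = (3+112-1)·t_tx + 3·t_prop = 114·59.5349 + 3·120000 = 366800 μs.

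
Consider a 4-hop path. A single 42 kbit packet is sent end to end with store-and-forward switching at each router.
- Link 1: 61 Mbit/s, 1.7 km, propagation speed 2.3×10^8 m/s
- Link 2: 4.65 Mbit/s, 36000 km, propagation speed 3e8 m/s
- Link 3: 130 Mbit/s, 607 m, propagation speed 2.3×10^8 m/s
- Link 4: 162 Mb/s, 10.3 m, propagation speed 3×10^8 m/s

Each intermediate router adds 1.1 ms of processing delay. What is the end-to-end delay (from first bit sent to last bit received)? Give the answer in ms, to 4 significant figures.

L = 42000 bits.
Transmission delays (L/R per hop): 0.688525, 9.03226, 0.323077, 0.259259 ms; sum = 10.3031 ms.
Propagation delays (d/s per hop): 0.0073913, 120, 0.00263913, 3.43333e-05 ms; sum = 120.01 ms.
Processing at 3 router(s): 3 × 1.1 ms = 3.3 ms.
End-to-end = 133.6 ms.

133.6 ms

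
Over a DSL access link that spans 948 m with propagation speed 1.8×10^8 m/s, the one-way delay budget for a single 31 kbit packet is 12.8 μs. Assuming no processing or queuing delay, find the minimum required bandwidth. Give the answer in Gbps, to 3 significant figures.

4.12 Gbps

Propagation delay = 948 / 180000000 = 5.26667 μs.
Transmission budget = 12.8 − 5.26667 = 7.53333 μs.
R ≥ L / t_tx = 31000 bits / 7.53333e-06 s = 4.12 Gbps.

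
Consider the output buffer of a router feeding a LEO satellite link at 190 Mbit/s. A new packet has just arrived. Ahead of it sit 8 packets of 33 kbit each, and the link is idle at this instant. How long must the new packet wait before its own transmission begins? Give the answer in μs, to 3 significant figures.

1390 μs

Each queued packet: L/R = 33000/190000000 = 173.684 μs.
8 queued → 1389.47 μs.
Queuing delay = 1390 μs.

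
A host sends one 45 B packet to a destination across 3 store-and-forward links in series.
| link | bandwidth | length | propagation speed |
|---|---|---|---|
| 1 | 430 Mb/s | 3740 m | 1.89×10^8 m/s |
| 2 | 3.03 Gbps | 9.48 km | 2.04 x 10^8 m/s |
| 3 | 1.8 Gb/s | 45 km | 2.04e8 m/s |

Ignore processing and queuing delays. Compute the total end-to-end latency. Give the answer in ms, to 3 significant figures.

0.288 ms

L = 45 × 8 = 360 bits.
Transmission delays (L/R per hop): 0.000837209, 0.000118812, 0.0002 ms; sum = 0.00115602 ms.
Propagation delays (d/s per hop): 0.0197884, 0.0464706, 0.220588 ms; sum = 0.286847 ms.
End-to-end = 0.288 ms.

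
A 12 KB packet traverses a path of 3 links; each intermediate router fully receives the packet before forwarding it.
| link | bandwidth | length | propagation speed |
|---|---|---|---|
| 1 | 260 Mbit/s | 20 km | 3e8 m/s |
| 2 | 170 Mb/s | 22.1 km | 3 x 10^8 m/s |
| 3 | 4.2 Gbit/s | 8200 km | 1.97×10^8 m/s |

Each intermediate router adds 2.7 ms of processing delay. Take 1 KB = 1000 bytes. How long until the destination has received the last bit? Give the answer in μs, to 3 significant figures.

L = 96000 bits.
Transmission delays (L/R per hop): 369.231, 564.706, 22.8571 μs; sum = 956.794 μs.
Propagation delays (d/s per hop): 66.6667, 73.6667, 41624.4 μs; sum = 41764.7 μs.
Processing at 2 router(s): 2 × 2.7 ms = 5400 μs.
End-to-end = 48100 μs.

48100 μs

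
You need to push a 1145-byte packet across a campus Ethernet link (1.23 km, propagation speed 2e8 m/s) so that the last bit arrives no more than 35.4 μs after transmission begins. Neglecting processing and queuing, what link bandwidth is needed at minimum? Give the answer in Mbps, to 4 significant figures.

313.2 Mbps

L = 9160 bits.
Propagation delay = 1230 / 200000000 = 6.15 μs.
Transmission budget = 35.4 − 6.15 = 29.25 μs.
R ≥ L / t_tx = 9160 bits / 2.925e-05 s = 313.2 Mbps.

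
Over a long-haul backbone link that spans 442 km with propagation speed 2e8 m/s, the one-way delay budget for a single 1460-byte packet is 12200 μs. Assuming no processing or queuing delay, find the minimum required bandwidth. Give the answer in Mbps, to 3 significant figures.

1.17 Mbps

L = 11680 bits.
Propagation delay = 442000 / 200000000 = 2210 μs.
Transmission budget = 12200 − 2210 = 9990 μs.
R ≥ L / t_tx = 11680 bits / 0.00999 s = 1.17 Mbps.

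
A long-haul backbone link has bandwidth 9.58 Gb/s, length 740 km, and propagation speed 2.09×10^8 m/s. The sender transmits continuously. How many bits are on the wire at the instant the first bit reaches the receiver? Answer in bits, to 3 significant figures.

33900000 bits

Propagation delay = 740000 / 209000000 = 0.00354067 s.
BDP = R × t_prop = 9580000000 × 0.00354067 = 33919600 bits.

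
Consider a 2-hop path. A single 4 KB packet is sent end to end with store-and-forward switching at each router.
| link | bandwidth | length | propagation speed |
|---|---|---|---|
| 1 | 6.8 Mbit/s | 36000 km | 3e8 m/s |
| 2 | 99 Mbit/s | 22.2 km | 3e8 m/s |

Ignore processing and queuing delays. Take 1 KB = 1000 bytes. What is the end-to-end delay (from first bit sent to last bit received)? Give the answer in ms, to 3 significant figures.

125 ms

L = 32000 bits.
Transmission delays (L/R per hop): 4.70588, 0.323232 ms; sum = 5.02911 ms.
Propagation delays (d/s per hop): 120, 0.074 ms; sum = 120.074 ms.
End-to-end = 125 ms.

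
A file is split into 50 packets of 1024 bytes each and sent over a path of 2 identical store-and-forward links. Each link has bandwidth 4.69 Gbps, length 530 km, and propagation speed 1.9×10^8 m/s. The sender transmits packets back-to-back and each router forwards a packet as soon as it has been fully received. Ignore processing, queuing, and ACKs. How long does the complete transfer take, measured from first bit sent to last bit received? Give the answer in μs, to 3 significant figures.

5670 μs

Per-hop transmission t_tx = L/R = 8192/4690000000 = 1.7467 μs.
Per-hop propagation t_prop = 530000/190000000 = 2789.47 μs.
Pipeline fill: first packet needs 2·t_tx to clear all hops; remaining 49 packets each add one t_tx.
Total = (2+50-1)·t_tx + 2·t_prop = 51·1.7467 + 2·2789.47 = 5670 μs.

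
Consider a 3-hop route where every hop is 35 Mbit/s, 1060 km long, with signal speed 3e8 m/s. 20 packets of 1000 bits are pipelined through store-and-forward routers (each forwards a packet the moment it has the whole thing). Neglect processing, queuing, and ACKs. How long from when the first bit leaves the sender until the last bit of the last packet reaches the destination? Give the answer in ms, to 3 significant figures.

11.2 ms

Per-hop transmission t_tx = L/R = 1000/35000000 = 0.0285714 ms.
Per-hop propagation t_prop = 1060000/300000000 = 3.53333 ms.
Pipeline fill: first packet needs 3·t_tx to clear all hops; remaining 19 packets each add one t_tx.
Total = (3+20-1)·t_tx + 3·t_prop = 22·0.0285714 + 3·3.53333 = 11.2 ms.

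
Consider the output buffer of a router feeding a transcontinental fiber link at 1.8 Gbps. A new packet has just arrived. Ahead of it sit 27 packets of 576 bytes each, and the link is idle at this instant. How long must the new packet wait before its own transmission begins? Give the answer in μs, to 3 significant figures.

69.1 μs

Each queued packet: L/R = 4608/1800000000 = 2.56 μs.
27 queued → 69.12 μs.
Queuing delay = 69.1 μs.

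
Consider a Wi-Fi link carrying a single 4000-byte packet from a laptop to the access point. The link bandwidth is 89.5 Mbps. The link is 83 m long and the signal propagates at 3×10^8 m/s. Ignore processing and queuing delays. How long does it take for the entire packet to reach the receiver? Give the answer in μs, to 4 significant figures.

357.8 μs

L = 4000 × 8 = 32000 bits.
Transmission delay = L/R = 32000 / 89500000 = 357.542 μs.
Propagation delay = d/s = 83 m / 300000000 m/s = 0.276667 μs.
Total = 357.8 μs.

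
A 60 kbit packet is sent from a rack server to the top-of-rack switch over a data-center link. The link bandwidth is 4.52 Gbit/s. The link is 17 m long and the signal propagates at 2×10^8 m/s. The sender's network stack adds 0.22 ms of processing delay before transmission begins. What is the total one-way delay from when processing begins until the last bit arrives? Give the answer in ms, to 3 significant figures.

0.233 ms

L = 60000 bits.
Transmission delay = L/R = 60000 / 4520000000 = 0.0132743 ms.
Propagation delay = d/s = 17 m / 200000000 m/s = 8.5e-05 ms.
Plus processing delay 0.22 ms = 0.22 ms.
Total = 0.233 ms.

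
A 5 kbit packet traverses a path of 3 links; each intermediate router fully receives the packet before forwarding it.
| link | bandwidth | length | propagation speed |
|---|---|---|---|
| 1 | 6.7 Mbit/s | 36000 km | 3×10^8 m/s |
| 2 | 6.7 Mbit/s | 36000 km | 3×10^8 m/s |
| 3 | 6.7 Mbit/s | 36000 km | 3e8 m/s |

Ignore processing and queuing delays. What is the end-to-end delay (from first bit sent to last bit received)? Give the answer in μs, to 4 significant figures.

L = 5000 bits.
Transmission delay per hop = L/R = 5000/6700000 = 746.269 μs; 3 hops → 2238.81 μs.
Propagation delays (d/s per hop): 120000, 120000, 120000 μs; sum = 360000 μs.
End-to-end = 362200 μs.

362200 μs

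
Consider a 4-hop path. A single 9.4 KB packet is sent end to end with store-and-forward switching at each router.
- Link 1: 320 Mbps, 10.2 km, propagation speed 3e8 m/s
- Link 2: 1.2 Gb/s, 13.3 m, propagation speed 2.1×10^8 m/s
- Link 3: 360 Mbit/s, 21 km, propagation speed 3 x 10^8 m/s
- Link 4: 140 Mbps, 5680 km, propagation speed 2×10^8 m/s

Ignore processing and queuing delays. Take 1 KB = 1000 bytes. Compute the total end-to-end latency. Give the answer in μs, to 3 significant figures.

L = 75200 bits.
Transmission delays (L/R per hop): 235, 62.6667, 208.889, 537.143 μs; sum = 1043.7 μs.
Propagation delays (d/s per hop): 34, 0.0633333, 70, 28400 μs; sum = 28504.1 μs.
End-to-end = 29500 μs.

29500 μs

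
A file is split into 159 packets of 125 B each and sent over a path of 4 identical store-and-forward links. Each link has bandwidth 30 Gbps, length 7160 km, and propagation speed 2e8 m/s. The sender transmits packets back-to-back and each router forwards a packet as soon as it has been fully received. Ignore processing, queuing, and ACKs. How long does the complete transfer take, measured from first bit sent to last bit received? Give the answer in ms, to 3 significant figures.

143 ms

Per-hop transmission t_tx = L/R = 1000/30000000000 = 3.33333e-05 ms.
Per-hop propagation t_prop = 7160000/200000000 = 35.8 ms.
Pipeline fill: first packet needs 4·t_tx to clear all hops; remaining 158 packets each add one t_tx.
Total = (4+159-1)·t_tx + 4·t_prop = 162·3.33333e-05 + 4·35.8 = 143 ms.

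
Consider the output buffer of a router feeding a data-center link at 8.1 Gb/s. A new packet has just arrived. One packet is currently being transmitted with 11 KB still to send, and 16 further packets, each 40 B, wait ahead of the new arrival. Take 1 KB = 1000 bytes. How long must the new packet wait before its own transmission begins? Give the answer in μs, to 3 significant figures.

Each queued packet: L/R = 320/8100000000 = 0.0395062 μs.
16 queued → 0.632099 μs.
Plus remaining 88000 bits of current packet: 10.8642 μs.
Queuing delay = 11.5 μs.

11.5 μs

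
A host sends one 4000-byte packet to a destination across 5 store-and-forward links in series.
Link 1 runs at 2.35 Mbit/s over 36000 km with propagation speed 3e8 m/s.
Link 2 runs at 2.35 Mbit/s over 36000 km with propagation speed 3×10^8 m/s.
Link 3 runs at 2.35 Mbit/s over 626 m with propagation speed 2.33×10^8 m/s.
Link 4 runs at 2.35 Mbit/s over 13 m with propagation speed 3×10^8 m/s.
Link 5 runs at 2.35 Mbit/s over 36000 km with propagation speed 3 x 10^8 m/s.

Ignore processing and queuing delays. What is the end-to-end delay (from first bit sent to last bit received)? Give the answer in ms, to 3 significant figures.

L = 4000 × 8 = 32000 bits.
Transmission delay per hop = L/R = 32000/2350000 = 13.617 ms; 5 hops → 68.0851 ms.
Propagation delays (d/s per hop): 120, 120, 0.0026867, 4.33333e-05, 120 ms; sum = 360.003 ms.
End-to-end = 428 ms.

428 ms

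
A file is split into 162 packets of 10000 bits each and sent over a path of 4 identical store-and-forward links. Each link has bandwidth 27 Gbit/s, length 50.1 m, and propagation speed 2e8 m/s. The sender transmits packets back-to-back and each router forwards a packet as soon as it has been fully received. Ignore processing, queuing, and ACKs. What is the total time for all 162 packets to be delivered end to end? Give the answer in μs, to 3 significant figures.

62.1 μs

Per-hop transmission t_tx = L/R = 10000/27000000000 = 0.37037 μs.
Per-hop propagation t_prop = 50.1/200000000 = 0.2505 μs.
Pipeline fill: first packet needs 4·t_tx to clear all hops; remaining 161 packets each add one t_tx.
Total = (4+162-1)·t_tx + 4·t_prop = 165·0.37037 + 4·0.2505 = 62.1 μs.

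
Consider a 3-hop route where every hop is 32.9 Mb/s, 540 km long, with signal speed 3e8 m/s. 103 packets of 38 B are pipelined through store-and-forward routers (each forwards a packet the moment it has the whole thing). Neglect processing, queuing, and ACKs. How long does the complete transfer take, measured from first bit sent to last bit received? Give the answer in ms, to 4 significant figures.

Per-hop transmission t_tx = L/R = 304/32900000 = 0.00924012 ms.
Per-hop propagation t_prop = 540000/300000000 = 1.8 ms.
Pipeline fill: first packet needs 3·t_tx to clear all hops; remaining 102 packets each add one t_tx.
Total = (3+103-1)·t_tx + 3·t_prop = 105·0.00924012 + 3·1.8 = 6.370 ms.

6.370 ms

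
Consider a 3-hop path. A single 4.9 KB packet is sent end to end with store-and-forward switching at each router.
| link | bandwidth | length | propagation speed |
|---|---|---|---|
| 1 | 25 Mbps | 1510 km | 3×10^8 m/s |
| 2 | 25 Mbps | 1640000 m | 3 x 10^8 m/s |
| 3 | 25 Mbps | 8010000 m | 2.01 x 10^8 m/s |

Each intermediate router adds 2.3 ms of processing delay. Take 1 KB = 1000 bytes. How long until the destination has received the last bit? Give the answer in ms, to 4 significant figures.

59.65 ms

L = 39200 bits.
Transmission delay per hop = L/R = 39200/25000000 = 1.568 ms; 3 hops → 4.704 ms.
Propagation delays (d/s per hop): 5.03333, 5.46667, 39.8507 ms; sum = 50.3507 ms.
Processing at 2 router(s): 2 × 2.3 ms = 4.6 ms.
End-to-end = 59.65 ms.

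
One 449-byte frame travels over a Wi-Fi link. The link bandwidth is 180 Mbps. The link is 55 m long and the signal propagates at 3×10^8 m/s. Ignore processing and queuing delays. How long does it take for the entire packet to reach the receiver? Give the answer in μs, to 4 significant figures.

20.14 μs

L = 449 × 8 = 3592 bits.
Transmission delay = L/R = 3592 / 180000000 = 19.9556 μs.
Propagation delay = d/s = 55 m / 300000000 m/s = 0.183333 μs.
Total = 20.14 μs.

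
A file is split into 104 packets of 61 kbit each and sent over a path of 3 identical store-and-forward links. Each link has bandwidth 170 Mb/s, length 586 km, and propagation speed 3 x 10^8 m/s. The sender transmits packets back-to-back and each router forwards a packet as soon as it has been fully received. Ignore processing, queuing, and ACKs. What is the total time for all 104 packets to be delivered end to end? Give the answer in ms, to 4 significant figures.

43.90 ms

Per-hop transmission t_tx = L/R = 61000/170000000 = 0.358824 ms.
Per-hop propagation t_prop = 586000/300000000 = 1.95333 ms.
Pipeline fill: first packet needs 3·t_tx to clear all hops; remaining 103 packets each add one t_tx.
Total = (3+104-1)·t_tx + 3·t_prop = 106·0.358824 + 3·1.95333 = 43.90 ms.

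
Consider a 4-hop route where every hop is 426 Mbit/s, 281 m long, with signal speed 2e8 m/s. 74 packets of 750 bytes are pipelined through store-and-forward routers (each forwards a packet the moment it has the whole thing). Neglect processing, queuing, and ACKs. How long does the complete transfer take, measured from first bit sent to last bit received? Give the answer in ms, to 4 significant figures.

Per-hop transmission t_tx = L/R = 6000/426000000 = 0.0140845 ms.
Per-hop propagation t_prop = 281/200000000 = 0.001405 ms.
Pipeline fill: first packet needs 4·t_tx to clear all hops; remaining 73 packets each add one t_tx.
Total = (4+74-1)·t_tx + 4·t_prop = 77·0.0140845 + 4·0.001405 = 1.090 ms.

1.090 ms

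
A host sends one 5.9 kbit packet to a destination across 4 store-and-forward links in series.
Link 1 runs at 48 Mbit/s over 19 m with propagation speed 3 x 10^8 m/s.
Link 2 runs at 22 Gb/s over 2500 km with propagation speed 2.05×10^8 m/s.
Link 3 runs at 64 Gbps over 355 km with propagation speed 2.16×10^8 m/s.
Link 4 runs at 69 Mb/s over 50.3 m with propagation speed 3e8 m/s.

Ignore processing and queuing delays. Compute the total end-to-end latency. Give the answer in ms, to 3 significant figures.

L = 5900 bits.
Transmission delays (L/R per hop): 0.122917, 0.000268182, 9.21875e-05, 0.0855072 ms; sum = 0.208784 ms.
Propagation delays (d/s per hop): 6.33333e-05, 12.1951, 1.64352, 0.000167667 ms; sum = 13.8389 ms.
End-to-end = 14.0 ms.

14.0 ms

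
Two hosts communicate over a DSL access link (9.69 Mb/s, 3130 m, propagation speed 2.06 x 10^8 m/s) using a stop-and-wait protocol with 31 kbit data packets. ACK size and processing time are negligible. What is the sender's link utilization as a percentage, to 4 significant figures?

t_tx = L/R = 31000/9690000 = 0.00319917 s.
t_prop = 3130/206000000 = 1.51942e-05 s; RTT = 3.03883e-05 s.
Cycle = t_tx + RTT = 0.00322956 s.
Utilization = t_tx / cycle = 0.00319917/0.00322956 = 99.06 %.

99.06 %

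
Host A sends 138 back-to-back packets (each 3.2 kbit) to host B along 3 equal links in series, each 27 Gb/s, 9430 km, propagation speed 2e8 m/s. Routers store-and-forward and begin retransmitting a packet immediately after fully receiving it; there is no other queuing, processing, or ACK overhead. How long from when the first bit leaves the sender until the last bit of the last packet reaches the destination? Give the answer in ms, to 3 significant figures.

Per-hop transmission t_tx = L/R = 3200/27000000000 = 0.000118519 ms.
Per-hop propagation t_prop = 9430000/200000000 = 47.15 ms.
Pipeline fill: first packet needs 3·t_tx to clear all hops; remaining 137 packets each add one t_tx.
Total = (3+138-1)·t_tx + 3·t_prop = 140·0.000118519 + 3·47.15 = 141 ms.

141 ms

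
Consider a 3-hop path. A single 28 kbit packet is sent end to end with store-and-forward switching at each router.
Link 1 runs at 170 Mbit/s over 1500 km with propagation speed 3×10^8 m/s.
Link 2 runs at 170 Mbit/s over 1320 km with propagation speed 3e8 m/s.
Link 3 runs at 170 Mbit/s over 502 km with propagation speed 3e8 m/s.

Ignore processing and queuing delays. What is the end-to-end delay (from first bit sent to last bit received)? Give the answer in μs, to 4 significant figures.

L = 28000 bits.
Transmission delay per hop = L/R = 28000/170000000 = 164.706 μs; 3 hops → 494.118 μs.
Propagation delays (d/s per hop): 5000, 4400, 1673.33 μs; sum = 11073.3 μs.
End-to-end = 11570 μs.

11570 μs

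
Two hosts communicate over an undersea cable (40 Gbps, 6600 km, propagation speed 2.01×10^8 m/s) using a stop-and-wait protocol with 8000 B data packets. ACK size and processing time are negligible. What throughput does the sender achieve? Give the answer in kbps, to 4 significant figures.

974.5 kbps

t_tx = L/R = 64000/40000000000 = 1.6e-06 s.
t_prop = 6600000/2.01e+08 = 0.0328358 s; RTT = 0.0656716 s.
Cycle = t_tx + RTT = 0.0656732 s.
Throughput = L / cycle = 64000 / 0.0656732 = 974.5 kbps.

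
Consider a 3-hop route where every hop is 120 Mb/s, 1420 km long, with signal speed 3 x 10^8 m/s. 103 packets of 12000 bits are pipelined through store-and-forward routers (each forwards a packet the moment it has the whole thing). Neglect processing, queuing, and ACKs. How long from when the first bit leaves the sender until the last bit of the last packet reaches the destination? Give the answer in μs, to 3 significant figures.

Per-hop transmission t_tx = L/R = 12000/120000000 = 100 μs.
Per-hop propagation t_prop = 1420000/300000000 = 4733.33 μs.
Pipeline fill: first packet needs 3·t_tx to clear all hops; remaining 102 packets each add one t_tx.
Total = (3+103-1)·t_tx + 3·t_prop = 105·100 + 3·4733.33 = 24700 μs.

24700 μs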